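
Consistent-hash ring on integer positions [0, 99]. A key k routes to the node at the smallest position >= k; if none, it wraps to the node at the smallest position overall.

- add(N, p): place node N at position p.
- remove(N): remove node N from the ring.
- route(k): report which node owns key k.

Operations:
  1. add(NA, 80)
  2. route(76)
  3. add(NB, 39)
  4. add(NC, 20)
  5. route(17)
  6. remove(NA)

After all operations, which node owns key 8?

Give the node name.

Op 1: add NA@80 -> ring=[80:NA]
Op 2: route key 76: smallest pos >= 76 is 80 -> NA
Op 3: add NB@39 -> ring=[39:NB,80:NA]
Op 4: add NC@20 -> ring=[20:NC,39:NB,80:NA]
Op 5: route key 17: smallest pos >= 17 is 20 -> NC
Op 6: remove NA -> ring=[20:NC,39:NB]
Final route key 8: smallest pos >= 8 is 20 -> NC

Answer: NC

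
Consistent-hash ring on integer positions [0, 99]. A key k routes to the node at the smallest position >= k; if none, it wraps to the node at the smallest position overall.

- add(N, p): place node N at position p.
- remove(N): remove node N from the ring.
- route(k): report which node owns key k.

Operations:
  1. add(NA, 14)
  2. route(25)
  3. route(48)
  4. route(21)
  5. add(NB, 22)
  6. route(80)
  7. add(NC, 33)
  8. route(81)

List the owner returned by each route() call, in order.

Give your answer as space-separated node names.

Op 1: add NA@14 -> ring=[14:NA]
Op 2: route key 25: none >= 25, wrap to smallest pos 14 -> NA
Op 3: route key 48: none >= 48, wrap to smallest pos 14 -> NA
Op 4: route key 21: none >= 21, wrap to smallest pos 14 -> NA
Op 5: add NB@22 -> ring=[14:NA,22:NB]
Op 6: route key 80: none >= 80, wrap to smallest pos 14 -> NA
Op 7: add NC@33 -> ring=[14:NA,22:NB,33:NC]
Op 8: route key 81: none >= 81, wrap to smallest pos 14 -> NA

Answer: NA NA NA NA NA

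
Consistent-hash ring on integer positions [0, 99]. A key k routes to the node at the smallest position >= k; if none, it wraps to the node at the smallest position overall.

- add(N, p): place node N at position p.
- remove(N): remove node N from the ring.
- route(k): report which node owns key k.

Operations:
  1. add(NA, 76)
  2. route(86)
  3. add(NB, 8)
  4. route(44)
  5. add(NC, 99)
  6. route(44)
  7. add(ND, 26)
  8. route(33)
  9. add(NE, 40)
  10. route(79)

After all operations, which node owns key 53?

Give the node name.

Answer: NA

Derivation:
Op 1: add NA@76 -> ring=[76:NA]
Op 2: route key 86: none >= 86, wrap to smallest pos 76 -> NA
Op 3: add NB@8 -> ring=[8:NB,76:NA]
Op 4: route key 44: smallest pos >= 44 is 76 -> NA
Op 5: add NC@99 -> ring=[8:NB,76:NA,99:NC]
Op 6: route key 44: smallest pos >= 44 is 76 -> NA
Op 7: add ND@26 -> ring=[8:NB,26:ND,76:NA,99:NC]
Op 8: route key 33: smallest pos >= 33 is 76 -> NA
Op 9: add NE@40 -> ring=[8:NB,26:ND,40:NE,76:NA,99:NC]
Op 10: route key 79: smallest pos >= 79 is 99 -> NC
Final route key 53: smallest pos >= 53 is 76 -> NA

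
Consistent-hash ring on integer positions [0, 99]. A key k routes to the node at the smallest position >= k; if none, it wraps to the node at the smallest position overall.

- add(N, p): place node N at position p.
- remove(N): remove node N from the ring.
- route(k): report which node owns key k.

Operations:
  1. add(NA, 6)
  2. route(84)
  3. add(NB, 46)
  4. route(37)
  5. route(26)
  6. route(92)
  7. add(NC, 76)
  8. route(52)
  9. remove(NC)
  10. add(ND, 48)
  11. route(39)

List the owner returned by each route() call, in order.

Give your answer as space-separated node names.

Op 1: add NA@6 -> ring=[6:NA]
Op 2: route key 84: none >= 84, wrap to smallest pos 6 -> NA
Op 3: add NB@46 -> ring=[6:NA,46:NB]
Op 4: route key 37: smallest pos >= 37 is 46 -> NB
Op 5: route key 26: smallest pos >= 26 is 46 -> NB
Op 6: route key 92: none >= 92, wrap to smallest pos 6 -> NA
Op 7: add NC@76 -> ring=[6:NA,46:NB,76:NC]
Op 8: route key 52: smallest pos >= 52 is 76 -> NC
Op 9: remove NC -> ring=[6:NA,46:NB]
Op 10: add ND@48 -> ring=[6:NA,46:NB,48:ND]
Op 11: route key 39: smallest pos >= 39 is 46 -> NB

Answer: NA NB NB NA NC NB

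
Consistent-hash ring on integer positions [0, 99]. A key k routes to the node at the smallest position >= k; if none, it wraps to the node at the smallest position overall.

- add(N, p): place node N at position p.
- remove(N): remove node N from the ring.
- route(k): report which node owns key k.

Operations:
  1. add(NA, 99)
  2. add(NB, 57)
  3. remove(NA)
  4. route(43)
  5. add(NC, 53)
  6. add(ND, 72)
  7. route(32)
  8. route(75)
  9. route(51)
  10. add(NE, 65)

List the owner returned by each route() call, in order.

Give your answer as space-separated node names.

Op 1: add NA@99 -> ring=[99:NA]
Op 2: add NB@57 -> ring=[57:NB,99:NA]
Op 3: remove NA -> ring=[57:NB]
Op 4: route key 43: smallest pos >= 43 is 57 -> NB
Op 5: add NC@53 -> ring=[53:NC,57:NB]
Op 6: add ND@72 -> ring=[53:NC,57:NB,72:ND]
Op 7: route key 32: smallest pos >= 32 is 53 -> NC
Op 8: route key 75: none >= 75, wrap to smallest pos 53 -> NC
Op 9: route key 51: smallest pos >= 51 is 53 -> NC
Op 10: add NE@65 -> ring=[53:NC,57:NB,65:NE,72:ND]

Answer: NB NC NC NC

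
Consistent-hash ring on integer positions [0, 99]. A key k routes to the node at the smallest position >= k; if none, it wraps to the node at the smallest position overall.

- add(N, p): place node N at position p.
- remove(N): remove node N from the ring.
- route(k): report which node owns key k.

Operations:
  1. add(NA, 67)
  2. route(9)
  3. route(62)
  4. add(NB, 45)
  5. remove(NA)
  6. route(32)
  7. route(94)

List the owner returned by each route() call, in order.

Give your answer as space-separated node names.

Answer: NA NA NB NB

Derivation:
Op 1: add NA@67 -> ring=[67:NA]
Op 2: route key 9: smallest pos >= 9 is 67 -> NA
Op 3: route key 62: smallest pos >= 62 is 67 -> NA
Op 4: add NB@45 -> ring=[45:NB,67:NA]
Op 5: remove NA -> ring=[45:NB]
Op 6: route key 32: smallest pos >= 32 is 45 -> NB
Op 7: route key 94: none >= 94, wrap to smallest pos 45 -> NB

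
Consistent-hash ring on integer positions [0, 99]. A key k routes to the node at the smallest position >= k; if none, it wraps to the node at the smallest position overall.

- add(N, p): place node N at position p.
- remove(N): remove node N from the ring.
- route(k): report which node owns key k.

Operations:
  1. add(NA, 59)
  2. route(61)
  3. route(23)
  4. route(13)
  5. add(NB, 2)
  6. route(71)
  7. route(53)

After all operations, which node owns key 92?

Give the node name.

Op 1: add NA@59 -> ring=[59:NA]
Op 2: route key 61: none >= 61, wrap to smallest pos 59 -> NA
Op 3: route key 23: smallest pos >= 23 is 59 -> NA
Op 4: route key 13: smallest pos >= 13 is 59 -> NA
Op 5: add NB@2 -> ring=[2:NB,59:NA]
Op 6: route key 71: none >= 71, wrap to smallest pos 2 -> NB
Op 7: route key 53: smallest pos >= 53 is 59 -> NA
Final route key 92: none >= 92, wrap to smallest pos 2 -> NB

Answer: NB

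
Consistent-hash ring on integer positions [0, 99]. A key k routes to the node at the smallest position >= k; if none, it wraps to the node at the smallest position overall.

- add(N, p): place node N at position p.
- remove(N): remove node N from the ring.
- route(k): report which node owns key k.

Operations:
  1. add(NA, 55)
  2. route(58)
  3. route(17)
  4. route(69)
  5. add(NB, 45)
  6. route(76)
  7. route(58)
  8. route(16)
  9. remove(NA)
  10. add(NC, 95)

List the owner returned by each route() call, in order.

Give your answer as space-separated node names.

Op 1: add NA@55 -> ring=[55:NA]
Op 2: route key 58: none >= 58, wrap to smallest pos 55 -> NA
Op 3: route key 17: smallest pos >= 17 is 55 -> NA
Op 4: route key 69: none >= 69, wrap to smallest pos 55 -> NA
Op 5: add NB@45 -> ring=[45:NB,55:NA]
Op 6: route key 76: none >= 76, wrap to smallest pos 45 -> NB
Op 7: route key 58: none >= 58, wrap to smallest pos 45 -> NB
Op 8: route key 16: smallest pos >= 16 is 45 -> NB
Op 9: remove NA -> ring=[45:NB]
Op 10: add NC@95 -> ring=[45:NB,95:NC]

Answer: NA NA NA NB NB NB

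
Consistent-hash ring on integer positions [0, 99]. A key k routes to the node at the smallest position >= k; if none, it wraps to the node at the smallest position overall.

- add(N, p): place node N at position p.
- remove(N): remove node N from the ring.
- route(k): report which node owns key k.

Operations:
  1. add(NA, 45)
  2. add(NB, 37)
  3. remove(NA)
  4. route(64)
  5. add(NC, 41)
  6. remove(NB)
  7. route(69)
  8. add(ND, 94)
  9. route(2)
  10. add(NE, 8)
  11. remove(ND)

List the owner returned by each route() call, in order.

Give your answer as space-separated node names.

Op 1: add NA@45 -> ring=[45:NA]
Op 2: add NB@37 -> ring=[37:NB,45:NA]
Op 3: remove NA -> ring=[37:NB]
Op 4: route key 64: none >= 64, wrap to smallest pos 37 -> NB
Op 5: add NC@41 -> ring=[37:NB,41:NC]
Op 6: remove NB -> ring=[41:NC]
Op 7: route key 69: none >= 69, wrap to smallest pos 41 -> NC
Op 8: add ND@94 -> ring=[41:NC,94:ND]
Op 9: route key 2: smallest pos >= 2 is 41 -> NC
Op 10: add NE@8 -> ring=[8:NE,41:NC,94:ND]
Op 11: remove ND -> ring=[8:NE,41:NC]

Answer: NB NC NC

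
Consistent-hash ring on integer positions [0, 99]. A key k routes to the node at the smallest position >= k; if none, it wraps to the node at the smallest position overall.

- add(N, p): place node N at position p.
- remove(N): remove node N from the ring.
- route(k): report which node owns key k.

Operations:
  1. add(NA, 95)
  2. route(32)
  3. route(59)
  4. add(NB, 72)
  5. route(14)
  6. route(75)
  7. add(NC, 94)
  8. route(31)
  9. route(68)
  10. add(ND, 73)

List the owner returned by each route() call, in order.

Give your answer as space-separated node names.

Op 1: add NA@95 -> ring=[95:NA]
Op 2: route key 32: smallest pos >= 32 is 95 -> NA
Op 3: route key 59: smallest pos >= 59 is 95 -> NA
Op 4: add NB@72 -> ring=[72:NB,95:NA]
Op 5: route key 14: smallest pos >= 14 is 72 -> NB
Op 6: route key 75: smallest pos >= 75 is 95 -> NA
Op 7: add NC@94 -> ring=[72:NB,94:NC,95:NA]
Op 8: route key 31: smallest pos >= 31 is 72 -> NB
Op 9: route key 68: smallest pos >= 68 is 72 -> NB
Op 10: add ND@73 -> ring=[72:NB,73:ND,94:NC,95:NA]

Answer: NA NA NB NA NB NB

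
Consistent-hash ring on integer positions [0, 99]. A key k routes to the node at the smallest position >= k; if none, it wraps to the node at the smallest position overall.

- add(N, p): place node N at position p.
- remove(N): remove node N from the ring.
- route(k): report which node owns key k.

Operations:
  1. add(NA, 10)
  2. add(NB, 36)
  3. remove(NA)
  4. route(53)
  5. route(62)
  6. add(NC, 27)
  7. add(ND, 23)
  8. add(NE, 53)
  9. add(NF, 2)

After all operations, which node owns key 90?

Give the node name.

Op 1: add NA@10 -> ring=[10:NA]
Op 2: add NB@36 -> ring=[10:NA,36:NB]
Op 3: remove NA -> ring=[36:NB]
Op 4: route key 53: none >= 53, wrap to smallest pos 36 -> NB
Op 5: route key 62: none >= 62, wrap to smallest pos 36 -> NB
Op 6: add NC@27 -> ring=[27:NC,36:NB]
Op 7: add ND@23 -> ring=[23:ND,27:NC,36:NB]
Op 8: add NE@53 -> ring=[23:ND,27:NC,36:NB,53:NE]
Op 9: add NF@2 -> ring=[2:NF,23:ND,27:NC,36:NB,53:NE]
Final route key 90: none >= 90, wrap to smallest pos 2 -> NF

Answer: NF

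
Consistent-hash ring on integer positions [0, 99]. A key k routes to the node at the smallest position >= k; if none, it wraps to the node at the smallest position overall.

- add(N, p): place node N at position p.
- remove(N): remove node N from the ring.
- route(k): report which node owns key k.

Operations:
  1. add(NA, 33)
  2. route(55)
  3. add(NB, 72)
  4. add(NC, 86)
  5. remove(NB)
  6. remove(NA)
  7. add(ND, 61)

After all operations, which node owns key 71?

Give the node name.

Answer: NC

Derivation:
Op 1: add NA@33 -> ring=[33:NA]
Op 2: route key 55: none >= 55, wrap to smallest pos 33 -> NA
Op 3: add NB@72 -> ring=[33:NA,72:NB]
Op 4: add NC@86 -> ring=[33:NA,72:NB,86:NC]
Op 5: remove NB -> ring=[33:NA,86:NC]
Op 6: remove NA -> ring=[86:NC]
Op 7: add ND@61 -> ring=[61:ND,86:NC]
Final route key 71: smallest pos >= 71 is 86 -> NC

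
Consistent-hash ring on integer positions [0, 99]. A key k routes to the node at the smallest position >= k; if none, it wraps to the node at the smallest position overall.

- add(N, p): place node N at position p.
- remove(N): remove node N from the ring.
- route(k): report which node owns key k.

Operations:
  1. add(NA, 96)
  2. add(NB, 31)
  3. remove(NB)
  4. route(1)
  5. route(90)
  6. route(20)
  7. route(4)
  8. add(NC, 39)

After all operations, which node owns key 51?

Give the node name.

Op 1: add NA@96 -> ring=[96:NA]
Op 2: add NB@31 -> ring=[31:NB,96:NA]
Op 3: remove NB -> ring=[96:NA]
Op 4: route key 1: smallest pos >= 1 is 96 -> NA
Op 5: route key 90: smallest pos >= 90 is 96 -> NA
Op 6: route key 20: smallest pos >= 20 is 96 -> NA
Op 7: route key 4: smallest pos >= 4 is 96 -> NA
Op 8: add NC@39 -> ring=[39:NC,96:NA]
Final route key 51: smallest pos >= 51 is 96 -> NA

Answer: NA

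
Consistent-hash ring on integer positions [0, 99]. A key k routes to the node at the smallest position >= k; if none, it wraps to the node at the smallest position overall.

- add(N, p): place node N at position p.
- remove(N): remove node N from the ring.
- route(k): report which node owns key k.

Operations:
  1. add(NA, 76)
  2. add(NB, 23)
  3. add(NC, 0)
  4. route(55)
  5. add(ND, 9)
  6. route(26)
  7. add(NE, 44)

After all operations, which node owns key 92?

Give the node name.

Op 1: add NA@76 -> ring=[76:NA]
Op 2: add NB@23 -> ring=[23:NB,76:NA]
Op 3: add NC@0 -> ring=[0:NC,23:NB,76:NA]
Op 4: route key 55: smallest pos >= 55 is 76 -> NA
Op 5: add ND@9 -> ring=[0:NC,9:ND,23:NB,76:NA]
Op 6: route key 26: smallest pos >= 26 is 76 -> NA
Op 7: add NE@44 -> ring=[0:NC,9:ND,23:NB,44:NE,76:NA]
Final route key 92: none >= 92, wrap to smallest pos 0 -> NC

Answer: NC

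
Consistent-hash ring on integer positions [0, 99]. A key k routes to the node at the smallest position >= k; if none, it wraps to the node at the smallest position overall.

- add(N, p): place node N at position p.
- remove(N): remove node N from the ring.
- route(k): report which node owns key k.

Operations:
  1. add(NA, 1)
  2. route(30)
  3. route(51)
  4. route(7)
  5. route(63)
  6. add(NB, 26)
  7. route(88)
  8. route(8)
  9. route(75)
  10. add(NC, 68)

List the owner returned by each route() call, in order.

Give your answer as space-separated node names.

Answer: NA NA NA NA NA NB NA

Derivation:
Op 1: add NA@1 -> ring=[1:NA]
Op 2: route key 30: none >= 30, wrap to smallest pos 1 -> NA
Op 3: route key 51: none >= 51, wrap to smallest pos 1 -> NA
Op 4: route key 7: none >= 7, wrap to smallest pos 1 -> NA
Op 5: route key 63: none >= 63, wrap to smallest pos 1 -> NA
Op 6: add NB@26 -> ring=[1:NA,26:NB]
Op 7: route key 88: none >= 88, wrap to smallest pos 1 -> NA
Op 8: route key 8: smallest pos >= 8 is 26 -> NB
Op 9: route key 75: none >= 75, wrap to smallest pos 1 -> NA
Op 10: add NC@68 -> ring=[1:NA,26:NB,68:NC]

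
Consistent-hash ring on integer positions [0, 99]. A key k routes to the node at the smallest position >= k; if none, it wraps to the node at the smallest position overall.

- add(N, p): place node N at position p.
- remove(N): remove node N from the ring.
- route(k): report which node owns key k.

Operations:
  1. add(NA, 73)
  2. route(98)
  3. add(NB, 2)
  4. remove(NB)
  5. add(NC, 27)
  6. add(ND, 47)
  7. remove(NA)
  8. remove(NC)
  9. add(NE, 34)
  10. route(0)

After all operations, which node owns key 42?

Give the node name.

Op 1: add NA@73 -> ring=[73:NA]
Op 2: route key 98: none >= 98, wrap to smallest pos 73 -> NA
Op 3: add NB@2 -> ring=[2:NB,73:NA]
Op 4: remove NB -> ring=[73:NA]
Op 5: add NC@27 -> ring=[27:NC,73:NA]
Op 6: add ND@47 -> ring=[27:NC,47:ND,73:NA]
Op 7: remove NA -> ring=[27:NC,47:ND]
Op 8: remove NC -> ring=[47:ND]
Op 9: add NE@34 -> ring=[34:NE,47:ND]
Op 10: route key 0: smallest pos >= 0 is 34 -> NE
Final route key 42: smallest pos >= 42 is 47 -> ND

Answer: ND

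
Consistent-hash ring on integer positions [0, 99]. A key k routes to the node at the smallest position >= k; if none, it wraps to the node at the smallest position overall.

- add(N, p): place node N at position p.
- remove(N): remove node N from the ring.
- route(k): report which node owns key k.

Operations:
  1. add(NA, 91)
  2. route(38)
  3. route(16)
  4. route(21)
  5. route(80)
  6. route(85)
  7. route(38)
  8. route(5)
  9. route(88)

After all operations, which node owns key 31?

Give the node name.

Op 1: add NA@91 -> ring=[91:NA]
Op 2: route key 38: smallest pos >= 38 is 91 -> NA
Op 3: route key 16: smallest pos >= 16 is 91 -> NA
Op 4: route key 21: smallest pos >= 21 is 91 -> NA
Op 5: route key 80: smallest pos >= 80 is 91 -> NA
Op 6: route key 85: smallest pos >= 85 is 91 -> NA
Op 7: route key 38: smallest pos >= 38 is 91 -> NA
Op 8: route key 5: smallest pos >= 5 is 91 -> NA
Op 9: route key 88: smallest pos >= 88 is 91 -> NA
Final route key 31: smallest pos >= 31 is 91 -> NA

Answer: NA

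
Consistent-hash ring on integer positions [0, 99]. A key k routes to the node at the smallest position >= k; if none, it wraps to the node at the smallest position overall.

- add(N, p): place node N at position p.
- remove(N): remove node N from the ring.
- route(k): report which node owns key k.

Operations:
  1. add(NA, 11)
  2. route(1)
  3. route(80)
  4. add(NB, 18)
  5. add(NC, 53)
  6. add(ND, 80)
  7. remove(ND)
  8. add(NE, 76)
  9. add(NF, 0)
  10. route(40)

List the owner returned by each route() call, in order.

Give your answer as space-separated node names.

Op 1: add NA@11 -> ring=[11:NA]
Op 2: route key 1: smallest pos >= 1 is 11 -> NA
Op 3: route key 80: none >= 80, wrap to smallest pos 11 -> NA
Op 4: add NB@18 -> ring=[11:NA,18:NB]
Op 5: add NC@53 -> ring=[11:NA,18:NB,53:NC]
Op 6: add ND@80 -> ring=[11:NA,18:NB,53:NC,80:ND]
Op 7: remove ND -> ring=[11:NA,18:NB,53:NC]
Op 8: add NE@76 -> ring=[11:NA,18:NB,53:NC,76:NE]
Op 9: add NF@0 -> ring=[0:NF,11:NA,18:NB,53:NC,76:NE]
Op 10: route key 40: smallest pos >= 40 is 53 -> NC

Answer: NA NA NC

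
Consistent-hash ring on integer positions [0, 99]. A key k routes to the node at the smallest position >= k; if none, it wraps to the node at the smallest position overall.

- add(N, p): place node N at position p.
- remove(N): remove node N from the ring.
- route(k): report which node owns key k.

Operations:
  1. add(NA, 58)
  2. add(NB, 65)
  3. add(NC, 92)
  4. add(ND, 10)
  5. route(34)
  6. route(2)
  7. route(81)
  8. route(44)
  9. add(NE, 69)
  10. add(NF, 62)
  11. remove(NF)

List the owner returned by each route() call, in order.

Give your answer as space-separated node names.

Answer: NA ND NC NA

Derivation:
Op 1: add NA@58 -> ring=[58:NA]
Op 2: add NB@65 -> ring=[58:NA,65:NB]
Op 3: add NC@92 -> ring=[58:NA,65:NB,92:NC]
Op 4: add ND@10 -> ring=[10:ND,58:NA,65:NB,92:NC]
Op 5: route key 34: smallest pos >= 34 is 58 -> NA
Op 6: route key 2: smallest pos >= 2 is 10 -> ND
Op 7: route key 81: smallest pos >= 81 is 92 -> NC
Op 8: route key 44: smallest pos >= 44 is 58 -> NA
Op 9: add NE@69 -> ring=[10:ND,58:NA,65:NB,69:NE,92:NC]
Op 10: add NF@62 -> ring=[10:ND,58:NA,62:NF,65:NB,69:NE,92:NC]
Op 11: remove NF -> ring=[10:ND,58:NA,65:NB,69:NE,92:NC]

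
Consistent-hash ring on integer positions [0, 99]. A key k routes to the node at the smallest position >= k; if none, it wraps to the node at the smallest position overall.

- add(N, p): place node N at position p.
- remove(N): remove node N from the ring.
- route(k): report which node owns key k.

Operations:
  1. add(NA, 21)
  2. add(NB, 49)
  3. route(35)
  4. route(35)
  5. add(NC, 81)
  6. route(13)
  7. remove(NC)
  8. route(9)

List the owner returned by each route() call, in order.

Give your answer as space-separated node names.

Answer: NB NB NA NA

Derivation:
Op 1: add NA@21 -> ring=[21:NA]
Op 2: add NB@49 -> ring=[21:NA,49:NB]
Op 3: route key 35: smallest pos >= 35 is 49 -> NB
Op 4: route key 35: smallest pos >= 35 is 49 -> NB
Op 5: add NC@81 -> ring=[21:NA,49:NB,81:NC]
Op 6: route key 13: smallest pos >= 13 is 21 -> NA
Op 7: remove NC -> ring=[21:NA,49:NB]
Op 8: route key 9: smallest pos >= 9 is 21 -> NA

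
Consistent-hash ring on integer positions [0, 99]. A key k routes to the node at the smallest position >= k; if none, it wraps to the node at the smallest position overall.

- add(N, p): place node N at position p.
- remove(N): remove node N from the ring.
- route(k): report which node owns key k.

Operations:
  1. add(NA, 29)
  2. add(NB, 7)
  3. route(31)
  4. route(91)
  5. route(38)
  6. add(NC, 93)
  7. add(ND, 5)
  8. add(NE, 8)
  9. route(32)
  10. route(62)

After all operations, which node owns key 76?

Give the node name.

Op 1: add NA@29 -> ring=[29:NA]
Op 2: add NB@7 -> ring=[7:NB,29:NA]
Op 3: route key 31: none >= 31, wrap to smallest pos 7 -> NB
Op 4: route key 91: none >= 91, wrap to smallest pos 7 -> NB
Op 5: route key 38: none >= 38, wrap to smallest pos 7 -> NB
Op 6: add NC@93 -> ring=[7:NB,29:NA,93:NC]
Op 7: add ND@5 -> ring=[5:ND,7:NB,29:NA,93:NC]
Op 8: add NE@8 -> ring=[5:ND,7:NB,8:NE,29:NA,93:NC]
Op 9: route key 32: smallest pos >= 32 is 93 -> NC
Op 10: route key 62: smallest pos >= 62 is 93 -> NC
Final route key 76: smallest pos >= 76 is 93 -> NC

Answer: NC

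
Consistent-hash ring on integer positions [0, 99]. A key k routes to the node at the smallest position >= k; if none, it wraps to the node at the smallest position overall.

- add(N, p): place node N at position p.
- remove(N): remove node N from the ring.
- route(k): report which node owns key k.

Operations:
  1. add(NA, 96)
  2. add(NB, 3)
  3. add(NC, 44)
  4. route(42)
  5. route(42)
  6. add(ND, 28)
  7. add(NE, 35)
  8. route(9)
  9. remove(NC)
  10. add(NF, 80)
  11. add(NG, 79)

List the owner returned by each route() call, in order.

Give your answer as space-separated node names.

Answer: NC NC ND

Derivation:
Op 1: add NA@96 -> ring=[96:NA]
Op 2: add NB@3 -> ring=[3:NB,96:NA]
Op 3: add NC@44 -> ring=[3:NB,44:NC,96:NA]
Op 4: route key 42: smallest pos >= 42 is 44 -> NC
Op 5: route key 42: smallest pos >= 42 is 44 -> NC
Op 6: add ND@28 -> ring=[3:NB,28:ND,44:NC,96:NA]
Op 7: add NE@35 -> ring=[3:NB,28:ND,35:NE,44:NC,96:NA]
Op 8: route key 9: smallest pos >= 9 is 28 -> ND
Op 9: remove NC -> ring=[3:NB,28:ND,35:NE,96:NA]
Op 10: add NF@80 -> ring=[3:NB,28:ND,35:NE,80:NF,96:NA]
Op 11: add NG@79 -> ring=[3:NB,28:ND,35:NE,79:NG,80:NF,96:NA]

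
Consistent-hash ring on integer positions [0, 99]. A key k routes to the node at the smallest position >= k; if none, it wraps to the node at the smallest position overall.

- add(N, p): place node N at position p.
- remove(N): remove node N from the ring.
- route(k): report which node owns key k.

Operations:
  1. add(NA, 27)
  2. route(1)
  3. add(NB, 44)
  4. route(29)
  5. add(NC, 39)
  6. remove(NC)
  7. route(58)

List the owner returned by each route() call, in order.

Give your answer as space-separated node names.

Op 1: add NA@27 -> ring=[27:NA]
Op 2: route key 1: smallest pos >= 1 is 27 -> NA
Op 3: add NB@44 -> ring=[27:NA,44:NB]
Op 4: route key 29: smallest pos >= 29 is 44 -> NB
Op 5: add NC@39 -> ring=[27:NA,39:NC,44:NB]
Op 6: remove NC -> ring=[27:NA,44:NB]
Op 7: route key 58: none >= 58, wrap to smallest pos 27 -> NA

Answer: NA NB NA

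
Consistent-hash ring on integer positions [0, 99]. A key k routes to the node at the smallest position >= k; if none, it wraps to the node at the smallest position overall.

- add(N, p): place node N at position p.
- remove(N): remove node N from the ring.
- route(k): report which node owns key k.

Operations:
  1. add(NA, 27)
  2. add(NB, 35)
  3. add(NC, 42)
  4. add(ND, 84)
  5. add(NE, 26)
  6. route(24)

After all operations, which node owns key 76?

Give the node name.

Answer: ND

Derivation:
Op 1: add NA@27 -> ring=[27:NA]
Op 2: add NB@35 -> ring=[27:NA,35:NB]
Op 3: add NC@42 -> ring=[27:NA,35:NB,42:NC]
Op 4: add ND@84 -> ring=[27:NA,35:NB,42:NC,84:ND]
Op 5: add NE@26 -> ring=[26:NE,27:NA,35:NB,42:NC,84:ND]
Op 6: route key 24: smallest pos >= 24 is 26 -> NE
Final route key 76: smallest pos >= 76 is 84 -> ND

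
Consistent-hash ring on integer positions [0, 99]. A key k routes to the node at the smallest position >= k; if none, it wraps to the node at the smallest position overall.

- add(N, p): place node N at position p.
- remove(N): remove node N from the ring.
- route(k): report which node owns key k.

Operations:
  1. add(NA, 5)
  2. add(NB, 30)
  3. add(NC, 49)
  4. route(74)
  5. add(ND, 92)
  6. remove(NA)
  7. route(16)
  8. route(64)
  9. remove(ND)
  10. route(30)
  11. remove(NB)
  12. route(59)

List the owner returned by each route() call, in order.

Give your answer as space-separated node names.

Answer: NA NB ND NB NC

Derivation:
Op 1: add NA@5 -> ring=[5:NA]
Op 2: add NB@30 -> ring=[5:NA,30:NB]
Op 3: add NC@49 -> ring=[5:NA,30:NB,49:NC]
Op 4: route key 74: none >= 74, wrap to smallest pos 5 -> NA
Op 5: add ND@92 -> ring=[5:NA,30:NB,49:NC,92:ND]
Op 6: remove NA -> ring=[30:NB,49:NC,92:ND]
Op 7: route key 16: smallest pos >= 16 is 30 -> NB
Op 8: route key 64: smallest pos >= 64 is 92 -> ND
Op 9: remove ND -> ring=[30:NB,49:NC]
Op 10: route key 30: smallest pos >= 30 is 30 -> NB
Op 11: remove NB -> ring=[49:NC]
Op 12: route key 59: none >= 59, wrap to smallest pos 49 -> NC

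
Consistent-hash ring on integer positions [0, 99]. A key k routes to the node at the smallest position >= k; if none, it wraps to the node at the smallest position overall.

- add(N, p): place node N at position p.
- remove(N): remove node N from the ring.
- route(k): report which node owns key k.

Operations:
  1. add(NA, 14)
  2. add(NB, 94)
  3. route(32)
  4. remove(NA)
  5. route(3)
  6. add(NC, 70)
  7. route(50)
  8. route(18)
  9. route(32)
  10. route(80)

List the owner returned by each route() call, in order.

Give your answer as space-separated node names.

Answer: NB NB NC NC NC NB

Derivation:
Op 1: add NA@14 -> ring=[14:NA]
Op 2: add NB@94 -> ring=[14:NA,94:NB]
Op 3: route key 32: smallest pos >= 32 is 94 -> NB
Op 4: remove NA -> ring=[94:NB]
Op 5: route key 3: smallest pos >= 3 is 94 -> NB
Op 6: add NC@70 -> ring=[70:NC,94:NB]
Op 7: route key 50: smallest pos >= 50 is 70 -> NC
Op 8: route key 18: smallest pos >= 18 is 70 -> NC
Op 9: route key 32: smallest pos >= 32 is 70 -> NC
Op 10: route key 80: smallest pos >= 80 is 94 -> NB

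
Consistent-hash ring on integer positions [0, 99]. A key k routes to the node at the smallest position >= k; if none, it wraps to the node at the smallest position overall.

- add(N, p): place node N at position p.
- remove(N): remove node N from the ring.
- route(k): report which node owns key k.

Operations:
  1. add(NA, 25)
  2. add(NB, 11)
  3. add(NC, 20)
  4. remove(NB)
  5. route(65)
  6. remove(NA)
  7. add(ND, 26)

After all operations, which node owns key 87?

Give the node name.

Op 1: add NA@25 -> ring=[25:NA]
Op 2: add NB@11 -> ring=[11:NB,25:NA]
Op 3: add NC@20 -> ring=[11:NB,20:NC,25:NA]
Op 4: remove NB -> ring=[20:NC,25:NA]
Op 5: route key 65: none >= 65, wrap to smallest pos 20 -> NC
Op 6: remove NA -> ring=[20:NC]
Op 7: add ND@26 -> ring=[20:NC,26:ND]
Final route key 87: none >= 87, wrap to smallest pos 20 -> NC

Answer: NC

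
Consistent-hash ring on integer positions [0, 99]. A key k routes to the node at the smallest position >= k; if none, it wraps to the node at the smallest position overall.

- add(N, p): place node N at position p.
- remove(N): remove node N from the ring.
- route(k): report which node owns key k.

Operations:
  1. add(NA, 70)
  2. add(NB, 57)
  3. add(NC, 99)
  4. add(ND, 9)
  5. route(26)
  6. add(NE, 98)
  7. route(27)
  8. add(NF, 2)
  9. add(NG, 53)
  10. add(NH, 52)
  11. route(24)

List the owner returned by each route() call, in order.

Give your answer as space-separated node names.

Answer: NB NB NH

Derivation:
Op 1: add NA@70 -> ring=[70:NA]
Op 2: add NB@57 -> ring=[57:NB,70:NA]
Op 3: add NC@99 -> ring=[57:NB,70:NA,99:NC]
Op 4: add ND@9 -> ring=[9:ND,57:NB,70:NA,99:NC]
Op 5: route key 26: smallest pos >= 26 is 57 -> NB
Op 6: add NE@98 -> ring=[9:ND,57:NB,70:NA,98:NE,99:NC]
Op 7: route key 27: smallest pos >= 27 is 57 -> NB
Op 8: add NF@2 -> ring=[2:NF,9:ND,57:NB,70:NA,98:NE,99:NC]
Op 9: add NG@53 -> ring=[2:NF,9:ND,53:NG,57:NB,70:NA,98:NE,99:NC]
Op 10: add NH@52 -> ring=[2:NF,9:ND,52:NH,53:NG,57:NB,70:NA,98:NE,99:NC]
Op 11: route key 24: smallest pos >= 24 is 52 -> NH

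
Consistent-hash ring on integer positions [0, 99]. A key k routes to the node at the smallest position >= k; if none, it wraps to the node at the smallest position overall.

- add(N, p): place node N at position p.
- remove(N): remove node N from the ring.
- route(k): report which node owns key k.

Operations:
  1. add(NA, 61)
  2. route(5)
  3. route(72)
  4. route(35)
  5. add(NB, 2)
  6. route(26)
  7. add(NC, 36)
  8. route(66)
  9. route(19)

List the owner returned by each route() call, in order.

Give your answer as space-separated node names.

Answer: NA NA NA NA NB NC

Derivation:
Op 1: add NA@61 -> ring=[61:NA]
Op 2: route key 5: smallest pos >= 5 is 61 -> NA
Op 3: route key 72: none >= 72, wrap to smallest pos 61 -> NA
Op 4: route key 35: smallest pos >= 35 is 61 -> NA
Op 5: add NB@2 -> ring=[2:NB,61:NA]
Op 6: route key 26: smallest pos >= 26 is 61 -> NA
Op 7: add NC@36 -> ring=[2:NB,36:NC,61:NA]
Op 8: route key 66: none >= 66, wrap to smallest pos 2 -> NB
Op 9: route key 19: smallest pos >= 19 is 36 -> NC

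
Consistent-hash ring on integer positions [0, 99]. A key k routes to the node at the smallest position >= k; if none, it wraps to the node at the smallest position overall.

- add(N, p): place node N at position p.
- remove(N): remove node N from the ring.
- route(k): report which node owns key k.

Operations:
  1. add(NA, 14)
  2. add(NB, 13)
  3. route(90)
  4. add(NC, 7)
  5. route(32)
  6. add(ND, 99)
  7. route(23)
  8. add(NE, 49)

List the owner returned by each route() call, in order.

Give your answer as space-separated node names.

Answer: NB NC ND

Derivation:
Op 1: add NA@14 -> ring=[14:NA]
Op 2: add NB@13 -> ring=[13:NB,14:NA]
Op 3: route key 90: none >= 90, wrap to smallest pos 13 -> NB
Op 4: add NC@7 -> ring=[7:NC,13:NB,14:NA]
Op 5: route key 32: none >= 32, wrap to smallest pos 7 -> NC
Op 6: add ND@99 -> ring=[7:NC,13:NB,14:NA,99:ND]
Op 7: route key 23: smallest pos >= 23 is 99 -> ND
Op 8: add NE@49 -> ring=[7:NC,13:NB,14:NA,49:NE,99:ND]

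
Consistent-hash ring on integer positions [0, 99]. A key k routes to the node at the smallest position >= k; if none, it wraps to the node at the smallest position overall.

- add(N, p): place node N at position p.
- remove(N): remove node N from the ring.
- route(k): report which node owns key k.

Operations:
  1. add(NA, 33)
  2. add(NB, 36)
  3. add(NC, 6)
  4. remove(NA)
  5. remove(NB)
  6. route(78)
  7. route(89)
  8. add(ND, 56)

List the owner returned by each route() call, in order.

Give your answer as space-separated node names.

Op 1: add NA@33 -> ring=[33:NA]
Op 2: add NB@36 -> ring=[33:NA,36:NB]
Op 3: add NC@6 -> ring=[6:NC,33:NA,36:NB]
Op 4: remove NA -> ring=[6:NC,36:NB]
Op 5: remove NB -> ring=[6:NC]
Op 6: route key 78: none >= 78, wrap to smallest pos 6 -> NC
Op 7: route key 89: none >= 89, wrap to smallest pos 6 -> NC
Op 8: add ND@56 -> ring=[6:NC,56:ND]

Answer: NC NC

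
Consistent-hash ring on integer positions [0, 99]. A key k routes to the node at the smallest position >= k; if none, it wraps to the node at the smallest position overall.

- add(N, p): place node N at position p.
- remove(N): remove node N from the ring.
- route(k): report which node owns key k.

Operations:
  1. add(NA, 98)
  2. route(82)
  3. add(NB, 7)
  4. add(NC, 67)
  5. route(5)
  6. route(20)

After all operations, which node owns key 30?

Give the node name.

Op 1: add NA@98 -> ring=[98:NA]
Op 2: route key 82: smallest pos >= 82 is 98 -> NA
Op 3: add NB@7 -> ring=[7:NB,98:NA]
Op 4: add NC@67 -> ring=[7:NB,67:NC,98:NA]
Op 5: route key 5: smallest pos >= 5 is 7 -> NB
Op 6: route key 20: smallest pos >= 20 is 67 -> NC
Final route key 30: smallest pos >= 30 is 67 -> NC

Answer: NC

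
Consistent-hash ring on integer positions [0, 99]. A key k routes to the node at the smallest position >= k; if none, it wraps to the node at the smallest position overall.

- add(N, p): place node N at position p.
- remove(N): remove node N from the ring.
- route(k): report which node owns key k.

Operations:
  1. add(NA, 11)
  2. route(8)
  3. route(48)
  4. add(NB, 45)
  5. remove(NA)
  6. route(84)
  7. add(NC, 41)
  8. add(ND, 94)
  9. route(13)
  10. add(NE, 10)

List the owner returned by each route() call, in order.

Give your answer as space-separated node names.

Op 1: add NA@11 -> ring=[11:NA]
Op 2: route key 8: smallest pos >= 8 is 11 -> NA
Op 3: route key 48: none >= 48, wrap to smallest pos 11 -> NA
Op 4: add NB@45 -> ring=[11:NA,45:NB]
Op 5: remove NA -> ring=[45:NB]
Op 6: route key 84: none >= 84, wrap to smallest pos 45 -> NB
Op 7: add NC@41 -> ring=[41:NC,45:NB]
Op 8: add ND@94 -> ring=[41:NC,45:NB,94:ND]
Op 9: route key 13: smallest pos >= 13 is 41 -> NC
Op 10: add NE@10 -> ring=[10:NE,41:NC,45:NB,94:ND]

Answer: NA NA NB NC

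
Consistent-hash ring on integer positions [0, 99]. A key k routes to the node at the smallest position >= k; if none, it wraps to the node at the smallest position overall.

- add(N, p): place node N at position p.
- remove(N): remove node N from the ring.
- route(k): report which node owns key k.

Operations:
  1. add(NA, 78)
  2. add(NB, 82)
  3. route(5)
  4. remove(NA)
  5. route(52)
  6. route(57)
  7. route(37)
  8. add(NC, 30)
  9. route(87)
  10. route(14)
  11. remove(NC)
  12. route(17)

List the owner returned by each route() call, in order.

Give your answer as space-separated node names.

Op 1: add NA@78 -> ring=[78:NA]
Op 2: add NB@82 -> ring=[78:NA,82:NB]
Op 3: route key 5: smallest pos >= 5 is 78 -> NA
Op 4: remove NA -> ring=[82:NB]
Op 5: route key 52: smallest pos >= 52 is 82 -> NB
Op 6: route key 57: smallest pos >= 57 is 82 -> NB
Op 7: route key 37: smallest pos >= 37 is 82 -> NB
Op 8: add NC@30 -> ring=[30:NC,82:NB]
Op 9: route key 87: none >= 87, wrap to smallest pos 30 -> NC
Op 10: route key 14: smallest pos >= 14 is 30 -> NC
Op 11: remove NC -> ring=[82:NB]
Op 12: route key 17: smallest pos >= 17 is 82 -> NB

Answer: NA NB NB NB NC NC NB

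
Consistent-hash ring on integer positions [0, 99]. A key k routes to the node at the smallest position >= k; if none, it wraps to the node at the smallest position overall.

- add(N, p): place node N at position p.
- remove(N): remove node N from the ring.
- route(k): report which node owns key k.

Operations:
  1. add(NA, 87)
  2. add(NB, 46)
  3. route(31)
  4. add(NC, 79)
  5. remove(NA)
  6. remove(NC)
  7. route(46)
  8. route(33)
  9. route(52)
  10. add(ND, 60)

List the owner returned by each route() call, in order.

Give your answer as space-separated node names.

Op 1: add NA@87 -> ring=[87:NA]
Op 2: add NB@46 -> ring=[46:NB,87:NA]
Op 3: route key 31: smallest pos >= 31 is 46 -> NB
Op 4: add NC@79 -> ring=[46:NB,79:NC,87:NA]
Op 5: remove NA -> ring=[46:NB,79:NC]
Op 6: remove NC -> ring=[46:NB]
Op 7: route key 46: smallest pos >= 46 is 46 -> NB
Op 8: route key 33: smallest pos >= 33 is 46 -> NB
Op 9: route key 52: none >= 52, wrap to smallest pos 46 -> NB
Op 10: add ND@60 -> ring=[46:NB,60:ND]

Answer: NB NB NB NB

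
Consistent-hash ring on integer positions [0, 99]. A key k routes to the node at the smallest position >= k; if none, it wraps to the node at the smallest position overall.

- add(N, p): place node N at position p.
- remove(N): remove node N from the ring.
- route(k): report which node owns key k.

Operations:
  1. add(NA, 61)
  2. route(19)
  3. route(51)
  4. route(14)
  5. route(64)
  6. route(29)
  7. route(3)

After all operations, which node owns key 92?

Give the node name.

Op 1: add NA@61 -> ring=[61:NA]
Op 2: route key 19: smallest pos >= 19 is 61 -> NA
Op 3: route key 51: smallest pos >= 51 is 61 -> NA
Op 4: route key 14: smallest pos >= 14 is 61 -> NA
Op 5: route key 64: none >= 64, wrap to smallest pos 61 -> NA
Op 6: route key 29: smallest pos >= 29 is 61 -> NA
Op 7: route key 3: smallest pos >= 3 is 61 -> NA
Final route key 92: none >= 92, wrap to smallest pos 61 -> NA

Answer: NA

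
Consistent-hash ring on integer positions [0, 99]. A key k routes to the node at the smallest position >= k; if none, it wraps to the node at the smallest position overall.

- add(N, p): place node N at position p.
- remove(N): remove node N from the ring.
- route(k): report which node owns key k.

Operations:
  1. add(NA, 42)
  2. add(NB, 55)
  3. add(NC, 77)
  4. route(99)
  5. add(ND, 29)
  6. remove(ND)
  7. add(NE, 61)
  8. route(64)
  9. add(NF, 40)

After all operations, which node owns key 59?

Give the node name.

Op 1: add NA@42 -> ring=[42:NA]
Op 2: add NB@55 -> ring=[42:NA,55:NB]
Op 3: add NC@77 -> ring=[42:NA,55:NB,77:NC]
Op 4: route key 99: none >= 99, wrap to smallest pos 42 -> NA
Op 5: add ND@29 -> ring=[29:ND,42:NA,55:NB,77:NC]
Op 6: remove ND -> ring=[42:NA,55:NB,77:NC]
Op 7: add NE@61 -> ring=[42:NA,55:NB,61:NE,77:NC]
Op 8: route key 64: smallest pos >= 64 is 77 -> NC
Op 9: add NF@40 -> ring=[40:NF,42:NA,55:NB,61:NE,77:NC]
Final route key 59: smallest pos >= 59 is 61 -> NE

Answer: NE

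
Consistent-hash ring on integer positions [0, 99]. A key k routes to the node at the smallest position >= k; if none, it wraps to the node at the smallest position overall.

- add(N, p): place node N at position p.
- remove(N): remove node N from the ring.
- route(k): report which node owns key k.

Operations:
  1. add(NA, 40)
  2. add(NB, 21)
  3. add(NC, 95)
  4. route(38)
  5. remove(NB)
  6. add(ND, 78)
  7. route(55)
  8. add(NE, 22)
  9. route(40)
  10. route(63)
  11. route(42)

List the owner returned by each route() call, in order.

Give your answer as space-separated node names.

Op 1: add NA@40 -> ring=[40:NA]
Op 2: add NB@21 -> ring=[21:NB,40:NA]
Op 3: add NC@95 -> ring=[21:NB,40:NA,95:NC]
Op 4: route key 38: smallest pos >= 38 is 40 -> NA
Op 5: remove NB -> ring=[40:NA,95:NC]
Op 6: add ND@78 -> ring=[40:NA,78:ND,95:NC]
Op 7: route key 55: smallest pos >= 55 is 78 -> ND
Op 8: add NE@22 -> ring=[22:NE,40:NA,78:ND,95:NC]
Op 9: route key 40: smallest pos >= 40 is 40 -> NA
Op 10: route key 63: smallest pos >= 63 is 78 -> ND
Op 11: route key 42: smallest pos >= 42 is 78 -> ND

Answer: NA ND NA ND ND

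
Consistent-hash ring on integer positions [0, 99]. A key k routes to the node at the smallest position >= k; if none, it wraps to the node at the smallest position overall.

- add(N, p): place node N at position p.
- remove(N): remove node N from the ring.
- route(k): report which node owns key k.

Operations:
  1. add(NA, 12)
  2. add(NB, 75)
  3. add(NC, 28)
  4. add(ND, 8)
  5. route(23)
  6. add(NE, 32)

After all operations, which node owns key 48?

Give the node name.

Answer: NB

Derivation:
Op 1: add NA@12 -> ring=[12:NA]
Op 2: add NB@75 -> ring=[12:NA,75:NB]
Op 3: add NC@28 -> ring=[12:NA,28:NC,75:NB]
Op 4: add ND@8 -> ring=[8:ND,12:NA,28:NC,75:NB]
Op 5: route key 23: smallest pos >= 23 is 28 -> NC
Op 6: add NE@32 -> ring=[8:ND,12:NA,28:NC,32:NE,75:NB]
Final route key 48: smallest pos >= 48 is 75 -> NB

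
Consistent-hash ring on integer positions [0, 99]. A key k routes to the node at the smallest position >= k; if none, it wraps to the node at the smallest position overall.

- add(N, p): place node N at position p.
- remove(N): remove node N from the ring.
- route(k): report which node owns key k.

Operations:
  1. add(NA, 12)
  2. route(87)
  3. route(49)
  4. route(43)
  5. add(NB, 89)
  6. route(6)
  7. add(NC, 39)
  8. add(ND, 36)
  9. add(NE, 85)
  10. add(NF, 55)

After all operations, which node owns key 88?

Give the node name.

Op 1: add NA@12 -> ring=[12:NA]
Op 2: route key 87: none >= 87, wrap to smallest pos 12 -> NA
Op 3: route key 49: none >= 49, wrap to smallest pos 12 -> NA
Op 4: route key 43: none >= 43, wrap to smallest pos 12 -> NA
Op 5: add NB@89 -> ring=[12:NA,89:NB]
Op 6: route key 6: smallest pos >= 6 is 12 -> NA
Op 7: add NC@39 -> ring=[12:NA,39:NC,89:NB]
Op 8: add ND@36 -> ring=[12:NA,36:ND,39:NC,89:NB]
Op 9: add NE@85 -> ring=[12:NA,36:ND,39:NC,85:NE,89:NB]
Op 10: add NF@55 -> ring=[12:NA,36:ND,39:NC,55:NF,85:NE,89:NB]
Final route key 88: smallest pos >= 88 is 89 -> NB

Answer: NB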